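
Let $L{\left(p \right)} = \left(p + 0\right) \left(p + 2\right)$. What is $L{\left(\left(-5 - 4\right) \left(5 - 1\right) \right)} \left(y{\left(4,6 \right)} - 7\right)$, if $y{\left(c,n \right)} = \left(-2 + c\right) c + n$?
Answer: $8568$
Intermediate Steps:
$y{\left(c,n \right)} = n + c \left(-2 + c\right)$ ($y{\left(c,n \right)} = c \left(-2 + c\right) + n = n + c \left(-2 + c\right)$)
$L{\left(p \right)} = p \left(2 + p\right)$
$L{\left(\left(-5 - 4\right) \left(5 - 1\right) \right)} \left(y{\left(4,6 \right)} - 7\right) = \left(-5 - 4\right) \left(5 - 1\right) \left(2 + \left(-5 - 4\right) \left(5 - 1\right)\right) \left(\left(6 + 4^{2} - 8\right) - 7\right) = \left(-9\right) 4 \left(2 - 36\right) \left(\left(6 + 16 - 8\right) - 7\right) = - 36 \left(2 - 36\right) \left(14 - 7\right) = \left(-36\right) \left(-34\right) 7 = 1224 \cdot 7 = 8568$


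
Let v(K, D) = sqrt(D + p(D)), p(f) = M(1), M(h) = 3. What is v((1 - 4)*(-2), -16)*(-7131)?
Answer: -7131*I*sqrt(13) ≈ -25711.0*I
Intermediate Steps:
p(f) = 3
v(K, D) = sqrt(3 + D) (v(K, D) = sqrt(D + 3) = sqrt(3 + D))
v((1 - 4)*(-2), -16)*(-7131) = sqrt(3 - 16)*(-7131) = sqrt(-13)*(-7131) = (I*sqrt(13))*(-7131) = -7131*I*sqrt(13)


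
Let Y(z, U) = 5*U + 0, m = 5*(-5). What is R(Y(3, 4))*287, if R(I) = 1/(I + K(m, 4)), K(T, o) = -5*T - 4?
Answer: 287/141 ≈ 2.0355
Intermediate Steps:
m = -25
Y(z, U) = 5*U
K(T, o) = -4 - 5*T
R(I) = 1/(121 + I) (R(I) = 1/(I + (-4 - 5*(-25))) = 1/(I + (-4 + 125)) = 1/(I + 121) = 1/(121 + I))
R(Y(3, 4))*287 = 287/(121 + 5*4) = 287/(121 + 20) = 287/141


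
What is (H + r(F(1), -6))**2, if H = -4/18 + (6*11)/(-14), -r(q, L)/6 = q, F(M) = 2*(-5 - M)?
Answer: 17850625/3969 ≈ 4497.5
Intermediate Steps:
F(M) = -10 - 2*M
r(q, L) = -6*q
H = -311/63 (H = -4*1/18 + 66*(-1/14) = -2/9 - 33/7 = -311/63 ≈ -4.9365)
(H + r(F(1), -6))**2 = (-311/63 - 6*(-10 - 2*1))**2 = (-311/63 - 6*(-10 - 2))**2 = (-311/63 - 6*(-12))**2 = (-311/63 + 72)**2 = (4225/63)**2 = 17850625/3969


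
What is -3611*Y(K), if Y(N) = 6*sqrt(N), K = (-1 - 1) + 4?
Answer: -21666*sqrt(2) ≈ -30640.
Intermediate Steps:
K = 2 (K = -2 + 4 = 2)
-3611*Y(K) = -21666*sqrt(2)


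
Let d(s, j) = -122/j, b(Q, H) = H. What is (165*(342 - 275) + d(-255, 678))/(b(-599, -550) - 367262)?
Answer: -936896/31172067 ≈ -0.030056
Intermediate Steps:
(165*(342 - 275) + d(-255, 678))/(b(-599, -550) - 367262) = (165*(342 - 275) - 122/678)/(-550 - 367262) = (165*67 - 122*1/678)/(-367812) = (11055 - 61/339)*(-1/367812) = (3747584/339)*(-1/367812) = -936896/31172067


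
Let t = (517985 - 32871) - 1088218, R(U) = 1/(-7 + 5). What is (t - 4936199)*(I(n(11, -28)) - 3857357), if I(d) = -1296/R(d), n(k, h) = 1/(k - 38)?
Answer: 21352711328795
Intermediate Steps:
n(k, h) = 1/(-38 + k)
R(U) = -½ (R(U) = 1/(-2) = -½)
I(d) = 2592 (I(d) = -1296/(-½) = -1296*(-2) = 2592)
t = -603104 (t = 485114 - 1088218 = -603104)
(t - 4936199)*(I(n(11, -28)) - 3857357) = (-603104 - 4936199)*(2592 - 3857357) = -5539303*(-3854765) = 21352711328795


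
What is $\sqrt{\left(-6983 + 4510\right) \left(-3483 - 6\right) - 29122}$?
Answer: $5 \sqrt{343967} \approx 2932.4$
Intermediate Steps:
$\sqrt{\left(-6983 + 4510\right) \left(-3483 - 6\right) - 29122} = \sqrt{\left(-2473\right) \left(-3489\right) - 29122} = \sqrt{8628297 - 29122} = \sqrt{8599175} = 5 \sqrt{343967}$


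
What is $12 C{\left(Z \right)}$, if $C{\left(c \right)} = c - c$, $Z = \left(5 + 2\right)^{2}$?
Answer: $0$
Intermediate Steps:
$Z = 49$ ($Z = 7^{2} = 49$)
$C{\left(c \right)} = 0$
$12 C{\left(Z \right)} = 12 \cdot 0 = 0$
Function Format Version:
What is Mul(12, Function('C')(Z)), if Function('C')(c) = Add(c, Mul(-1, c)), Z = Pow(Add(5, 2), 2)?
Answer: 0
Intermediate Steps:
Z = 49 (Z = Pow(7, 2) = 49)
Function('C')(c) = 0
Mul(12, Function('C')(Z)) = Mul(12, 0) = 0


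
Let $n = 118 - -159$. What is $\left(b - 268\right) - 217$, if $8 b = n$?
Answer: $- \frac{3603}{8} \approx -450.38$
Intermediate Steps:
$n = 277$ ($n = 118 + 159 = 277$)
$b = \frac{277}{8}$ ($b = \frac{1}{8} \cdot 277 = \frac{277}{8} \approx 34.625$)
$\left(b - 268\right) - 217 = \left(\frac{277}{8} - 268\right) - 217 = - \frac{1867}{8} - 217 = - \frac{3603}{8}$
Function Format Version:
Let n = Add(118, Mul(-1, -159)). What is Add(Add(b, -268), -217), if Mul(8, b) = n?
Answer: Rational(-3603, 8) ≈ -450.38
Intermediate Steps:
n = 277 (n = Add(118, 159) = 277)
b = Rational(277, 8) (b = Mul(Rational(1, 8), 277) = Rational(277, 8) ≈ 34.625)
Add(Add(b, -268), -217) = Add(Add(Rational(277, 8), -268), -217) = Add(Rational(-1867, 8), -217) = Rational(-3603, 8)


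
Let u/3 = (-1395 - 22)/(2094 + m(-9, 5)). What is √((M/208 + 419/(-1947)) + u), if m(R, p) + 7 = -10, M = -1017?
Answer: I*√316226511164647941/210283788 ≈ 2.6742*I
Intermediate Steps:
m(R, p) = -17 (m(R, p) = -7 - 10 = -17)
u = -4251/2077 (u = 3*((-1395 - 22)/(2094 - 17)) = 3*(-1417/2077) = -4251/2077 ≈ -2.0467)
√((M/208 + 419/(-1947)) + u) = √((-1017/208 + 419/(-1947)) - 4251/2077) = √((-1017*1/208 + 419*(-1/1947)) - 4251/2077) = √((-1017/208 - 419/1947) - 4251/2077) = √(-2067251/404976 - 4251/2077) = √(-6015233303/841135152) = I*√316226511164647941/210283788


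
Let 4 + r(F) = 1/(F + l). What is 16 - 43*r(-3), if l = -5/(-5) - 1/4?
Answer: 1864/9 ≈ 207.11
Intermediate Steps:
l = 3/4 (l = -5*(-1/5) - 1*1/4 = 1 - 1/4 = 3/4 ≈ 0.75000)
r(F) = -4 + 1/(3/4 + F) (r(F) = -4 + 1/(F + 3/4) = -4 + 1/(3/4 + F))
16 - 43*r(-3) = 16 - 344*(-1 - 2*(-3))/(3 + 4*(-3)) = 16 - 344*(-1 + 6)/(3 - 12) = 16 - 344*5/(-9) = 16 - 344*(-1)*5/9 = 16 - 43*(-40/9) = 16 + 1720/9 = 1864/9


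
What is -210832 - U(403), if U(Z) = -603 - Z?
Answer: -209826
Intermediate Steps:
-210832 - U(403) = -210832 - (-603 - 1*403) = -210832 - (-603 - 403) = -210832 - 1*(-1006) = -210832 + 1006 = -209826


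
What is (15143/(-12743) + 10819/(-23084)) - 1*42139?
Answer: -12396070889797/294159412 ≈ -42141.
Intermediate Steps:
(15143/(-12743) + 10819/(-23084)) - 1*42139 = (15143*(-1/12743) + 10819*(-1/23084)) - 42139 = (-15143/12743 - 10819/23084) - 42139 = -487427529/294159412 - 42139 = -12396070889797/294159412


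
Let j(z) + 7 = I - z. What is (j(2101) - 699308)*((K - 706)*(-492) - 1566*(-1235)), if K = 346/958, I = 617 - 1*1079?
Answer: -766933164115596/479 ≈ -1.6011e+12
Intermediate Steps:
I = -462 (I = 617 - 1079 = -462)
j(z) = -469 - z (j(z) = -7 + (-462 - z) = -469 - z)
K = 173/479 (K = 346*(1/958) = 173/479 ≈ 0.36117)
(j(2101) - 699308)*((K - 706)*(-492) - 1566*(-1235)) = ((-469 - 1*2101) - 699308)*((173/479 - 706)*(-492) - 1566*(-1235)) = ((-469 - 2101) - 699308)*(-338001/479*(-492) + 1934010) = (-2570 - 699308)*(166296492/479 + 1934010) = -701878*1092687282/479 = -766933164115596/479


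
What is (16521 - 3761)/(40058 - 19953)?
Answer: 2552/4021 ≈ 0.63467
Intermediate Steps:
(16521 - 3761)/(40058 - 19953) = 12760/20105 = 12760*(1/20105) = 2552/4021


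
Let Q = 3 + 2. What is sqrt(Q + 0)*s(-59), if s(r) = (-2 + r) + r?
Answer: -120*sqrt(5) ≈ -268.33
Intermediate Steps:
Q = 5
s(r) = -2 + 2*r
sqrt(Q + 0)*s(-59) = sqrt(5 + 0)*(-2 + 2*(-59)) = sqrt(5)*(-2 - 118) = sqrt(5)*(-120) = -120*sqrt(5)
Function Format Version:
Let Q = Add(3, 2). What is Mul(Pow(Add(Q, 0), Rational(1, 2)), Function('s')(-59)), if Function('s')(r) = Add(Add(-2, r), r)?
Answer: Mul(-120, Pow(5, Rational(1, 2))) ≈ -268.33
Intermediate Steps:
Q = 5
Function('s')(r) = Add(-2, Mul(2, r))
Mul(Pow(Add(Q, 0), Rational(1, 2)), Function('s')(-59)) = Mul(Pow(Add(5, 0), Rational(1, 2)), Add(-2, Mul(2, -59))) = Mul(Pow(5, Rational(1, 2)), Add(-2, -118)) = Mul(Pow(5, Rational(1, 2)), -120) = Mul(-120, Pow(5, Rational(1, 2)))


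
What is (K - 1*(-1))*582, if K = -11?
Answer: -5820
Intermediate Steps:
(K - 1*(-1))*582 = (-11 - 1*(-1))*582 = (-11 + 1)*582 = -10*582 = -5820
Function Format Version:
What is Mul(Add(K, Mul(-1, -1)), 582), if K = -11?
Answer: -5820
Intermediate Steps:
Mul(Add(K, Mul(-1, -1)), 582) = Mul(Add(-11, Mul(-1, -1)), 582) = Mul(Add(-11, 1), 582) = Mul(-10, 582) = -5820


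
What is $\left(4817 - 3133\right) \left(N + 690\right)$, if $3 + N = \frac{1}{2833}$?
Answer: $\frac{3277522048}{2833} \approx 1.1569 \cdot 10^{6}$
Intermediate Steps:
$N = - \frac{8498}{2833}$ ($N = -3 + \frac{1}{2833} = - \frac{8498}{2833} \approx -2.9996$)
$\left(4817 - 3133\right) \left(N + 690\right) = \left(4817 - 3133\right) \left(- \frac{8498}{2833} + 690\right) = 1684 \cdot \frac{1946272}{2833} = \frac{3277522048}{2833}$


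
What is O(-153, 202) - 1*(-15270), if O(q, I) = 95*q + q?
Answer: 582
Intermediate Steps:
O(q, I) = 96*q
O(-153, 202) - 1*(-15270) = 96*(-153) - 1*(-15270) = -14688 + 15270 = 582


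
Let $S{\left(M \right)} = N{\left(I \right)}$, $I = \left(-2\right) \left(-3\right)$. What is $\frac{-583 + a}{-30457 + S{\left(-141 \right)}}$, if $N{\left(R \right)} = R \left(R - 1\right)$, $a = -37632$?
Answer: $\frac{38215}{30427} \approx 1.256$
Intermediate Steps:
$I = 6$
$N{\left(R \right)} = R \left(-1 + R\right)$
$S{\left(M \right)} = 30$ ($S{\left(M \right)} = 6 \left(-1 + 6\right) = 6 \cdot 5 = 30$)
$\frac{-583 + a}{-30457 + S{\left(-141 \right)}} = \frac{-583 - 37632}{-30457 + 30} = - \frac{38215}{-30427} = \left(-38215\right) \left(- \frac{1}{30427}\right) = \frac{38215}{30427}$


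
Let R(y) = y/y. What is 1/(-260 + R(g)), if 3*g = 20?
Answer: -1/259 ≈ -0.0038610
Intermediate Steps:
g = 20/3 (g = (1/3)*20 = 20/3 ≈ 6.6667)
R(y) = 1
1/(-260 + R(g)) = 1/(-260 + 1) = 1/(-259) = -1/259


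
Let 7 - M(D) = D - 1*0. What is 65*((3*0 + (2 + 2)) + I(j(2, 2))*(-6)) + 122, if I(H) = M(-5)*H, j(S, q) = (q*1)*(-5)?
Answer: 47182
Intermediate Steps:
j(S, q) = -5*q (j(S, q) = q*(-5) = -5*q)
M(D) = 7 - D (M(D) = 7 - (D - 1*0) = 7 - (D + 0) = 7 - D)
I(H) = 12*H (I(H) = (7 - 1*(-5))*H = (7 + 5)*H = 12*H)
65*((3*0 + (2 + 2)) + I(j(2, 2))*(-6)) + 122 = 65*((3*0 + (2 + 2)) + (12*(-5*2))*(-6)) + 122 = 65*((0 + 4) + (12*(-10))*(-6)) + 122 = 65*(4 - 120*(-6)) + 122 = 65*(4 + 720) + 122 = 65*724 + 122 = 47060 + 122 = 47182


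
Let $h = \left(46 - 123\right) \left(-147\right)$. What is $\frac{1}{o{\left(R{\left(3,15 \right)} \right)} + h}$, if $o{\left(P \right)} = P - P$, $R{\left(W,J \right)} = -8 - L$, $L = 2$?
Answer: $\frac{1}{11319} \approx 8.8347 \cdot 10^{-5}$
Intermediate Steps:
$h = 11319$ ($h = \left(-77\right) \left(-147\right) = 11319$)
$R{\left(W,J \right)} = -10$ ($R{\left(W,J \right)} = -8 - 2 = -10$)
$o{\left(P \right)} = 0$
$\frac{1}{o{\left(R{\left(3,15 \right)} \right)} + h} = \frac{1}{0 + 11319} = \frac{1}{11319}$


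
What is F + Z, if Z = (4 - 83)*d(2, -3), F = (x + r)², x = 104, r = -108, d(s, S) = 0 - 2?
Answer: 174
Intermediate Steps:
d(s, S) = -2
F = 16 (F = (104 - 108)² = (-4)² = 16)
Z = 158 (Z = (4 - 83)*(-2) = -79*(-2) = 158)
F + Z = 16 + 158 = 174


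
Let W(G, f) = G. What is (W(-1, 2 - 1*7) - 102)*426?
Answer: -43878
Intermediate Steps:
(W(-1, 2 - 1*7) - 102)*426 = (-1 - 102)*426 = -103*426 = -43878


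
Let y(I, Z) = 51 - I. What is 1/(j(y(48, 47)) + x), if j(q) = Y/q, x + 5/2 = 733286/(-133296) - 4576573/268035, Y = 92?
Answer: 5954665560/33292215337 ≈ 0.17886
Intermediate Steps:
x = -49772509501/1984888520 (x = -5/2 + (733286/(-133296) - 4576573/268035) = -5/2 + (733286*(-1/133296) - 4576573*1/268035) = -5/2 + (-366643/66648 - 4576573/268035) = -5/2 - 44810288201/1984888520 = -49772509501/1984888520 ≈ -25.076)
j(q) = 92/q
1/(j(y(48, 47)) + x) = 1/(92/(51 - 1*48) - 49772509501/1984888520) = 1/(92/(51 - 48) - 49772509501/1984888520) = 1/(92/3 - 49772509501/1984888520) = 1/(33292215337/5954665560) = 5954665560/33292215337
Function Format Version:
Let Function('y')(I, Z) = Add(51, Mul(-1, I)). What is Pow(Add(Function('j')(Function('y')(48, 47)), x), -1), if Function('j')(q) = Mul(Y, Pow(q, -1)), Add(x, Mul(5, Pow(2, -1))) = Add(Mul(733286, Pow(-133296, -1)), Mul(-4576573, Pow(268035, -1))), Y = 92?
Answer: Rational(5954665560, 33292215337) ≈ 0.17886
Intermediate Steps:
x = Rational(-49772509501, 1984888520) (x = Add(Rational(-5, 2), Add(Mul(733286, Pow(-133296, -1)), Mul(-4576573, Pow(268035, -1)))) = Add(Rational(-5, 2), Add(Mul(733286, Rational(-1, 133296)), Mul(-4576573, Rational(1, 268035)))) = Add(Rational(-5, 2), Add(Rational(-366643, 66648), Rational(-4576573, 268035))) = Add(Rational(-5, 2), Rational(-44810288201, 1984888520)) = Rational(-49772509501, 1984888520) ≈ -25.076)
Function('j')(q) = Mul(92, Pow(q, -1))
Pow(Add(Function('j')(Function('y')(48, 47)), x), -1) = Pow(Add(Mul(92, Pow(Add(51, Mul(-1, 48)), -1)), Rational(-49772509501, 1984888520)), -1) = Pow(Add(Mul(92, Pow(Add(51, -48), -1)), Rational(-49772509501, 1984888520)), -1) = Pow(Add(Mul(92, Pow(3, -1)), Rational(-49772509501, 1984888520)), -1) = Pow(Add(Mul(92, Rational(1, 3)), Rational(-49772509501, 1984888520)), -1) = Pow(Add(Rational(92, 3), Rational(-49772509501, 1984888520)), -1) = Pow(Rational(33292215337, 5954665560), -1) = Rational(5954665560, 33292215337)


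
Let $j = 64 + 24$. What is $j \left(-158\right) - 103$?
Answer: $-14007$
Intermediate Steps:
$j = 88$
$j \left(-158\right) - 103 = 88 \left(-158\right) - 103 = -13904 - 103 = -14007$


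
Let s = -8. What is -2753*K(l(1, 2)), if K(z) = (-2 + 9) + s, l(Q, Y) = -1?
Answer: 2753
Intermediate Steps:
K(z) = -1 (K(z) = (-2 + 9) - 8 = 7 - 8 = -1)
-2753*K(l(1, 2)) = -2753*(-1) = 2753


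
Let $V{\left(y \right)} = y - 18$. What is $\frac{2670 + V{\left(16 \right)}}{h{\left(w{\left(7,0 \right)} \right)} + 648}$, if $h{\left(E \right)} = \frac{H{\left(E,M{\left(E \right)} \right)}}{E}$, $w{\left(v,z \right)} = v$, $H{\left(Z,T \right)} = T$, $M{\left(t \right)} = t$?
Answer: $\frac{2668}{649} \approx 4.1109$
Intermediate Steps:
$V{\left(y \right)} = -18 + y$ ($V{\left(y \right)} = y - 18 = -18 + y$)
$h{\left(E \right)} = 1$ ($h{\left(E \right)} = \frac{E}{E} = 1$)
$\frac{2670 + V{\left(16 \right)}}{h{\left(w{\left(7,0 \right)} \right)} + 648} = \frac{2670 + \left(-18 + 16\right)}{1 + 648} = \frac{2670 - 2}{649} = 2668 \cdot \frac{1}{649} = \frac{2668}{649}$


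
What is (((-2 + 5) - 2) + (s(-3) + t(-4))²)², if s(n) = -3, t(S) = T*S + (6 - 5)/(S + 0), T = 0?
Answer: 34225/256 ≈ 133.69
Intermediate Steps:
t(S) = 1/S (t(S) = 0*S + (6 - 5)/(S + 0) = 0 + 1/S = 1/S)
(((-2 + 5) - 2) + (s(-3) + t(-4))²)² = (((-2 + 5) - 2) + (-3 + 1/(-4))²)² = ((3 - 2) + (-3 - ¼)²)² = (1 + (-13/4)²)² = (1 + 169/16)² = (185/16)² = 34225/256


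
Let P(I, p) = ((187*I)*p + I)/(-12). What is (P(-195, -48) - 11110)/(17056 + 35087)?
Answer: -627815/208572 ≈ -3.0101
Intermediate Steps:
P(I, p) = -I/12 - 187*I*p/12 (P(I, p) = (187*I*p + I)*(-1/12) = (I + 187*I*p)*(-1/12) = -I/12 - 187*I*p/12)
(P(-195, -48) - 11110)/(17056 + 35087) = (-1/12*(-195)*(1 + 187*(-48)) - 11110)/(17056 + 35087) = (-1/12*(-195)*(1 - 8976) - 11110)/52143 = (-1/12*(-195)*(-8975) - 11110)*(1/52143) = (-583375/4 - 11110)*(1/52143) = -627815/4*1/52143 = -627815/208572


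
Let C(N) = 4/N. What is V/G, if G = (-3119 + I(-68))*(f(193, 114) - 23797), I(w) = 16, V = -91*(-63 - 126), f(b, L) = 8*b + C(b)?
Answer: 3319407/13326841975 ≈ 0.00024908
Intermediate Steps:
f(b, L) = 4/b + 8*b (f(b, L) = 8*b + 4/b = 4/b + 8*b)
V = 17199 (V = -91*(-189) = 17199)
G = 13326841975/193 (G = (-3119 + 16)*((4/193 + 8*193) - 23797) = -3103*((4*(1/193) + 1544) - 23797) = -3103*((4/193 + 1544) - 23797) = -3103*(297996/193 - 23797) = -3103*(-4294825/193) = 13326841975/193 ≈ 6.9051e+7)
V/G = 17199/(13326841975/193) = 17199*(193/13326841975) = 3319407/13326841975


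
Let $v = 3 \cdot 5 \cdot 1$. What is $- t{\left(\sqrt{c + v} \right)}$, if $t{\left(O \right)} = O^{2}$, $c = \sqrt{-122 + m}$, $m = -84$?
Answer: $-15 - i \sqrt{206} \approx -15.0 - 14.353 i$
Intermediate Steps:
$v = 15$ ($v = 15 \cdot 1 = 15$)
$c = i \sqrt{206}$ ($c = \sqrt{-122 - 84} = \sqrt{-206} = i \sqrt{206} \approx 14.353 i$)
$- t{\left(\sqrt{c + v} \right)} = - \left(\sqrt{i \sqrt{206} + 15}\right)^{2} = - \left(\sqrt{15 + i \sqrt{206}}\right)^{2} = - (15 + i \sqrt{206}) = -15 - i \sqrt{206}$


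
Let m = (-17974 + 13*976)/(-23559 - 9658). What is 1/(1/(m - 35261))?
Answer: -1171259351/33217 ≈ -35261.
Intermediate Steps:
m = 5286/33217 (m = (-17974 + 12688)/(-33217) = -5286*(-1/33217) = 5286/33217 ≈ 0.15914)
1/(1/(m - 35261)) = 1/(1/(5286/33217 - 35261)) = 1/(1/(-1171259351/33217)) = 1/(-33217/1171259351) = -1171259351/33217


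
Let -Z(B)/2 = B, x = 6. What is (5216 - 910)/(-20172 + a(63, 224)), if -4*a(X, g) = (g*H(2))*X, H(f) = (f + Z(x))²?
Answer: -2153/186486 ≈ -0.011545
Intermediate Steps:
Z(B) = -2*B
H(f) = (-12 + f)² (H(f) = (f - 2*6)² = (f - 12)² = (-12 + f)²)
a(X, g) = -25*X*g (a(X, g) = -g*(-12 + 2)²*X/4 = -g*(-10)²*X/4 = -g*100*X/4 = -100*g*X/4 = -25*X*g)
(5216 - 910)/(-20172 + a(63, 224)) = (5216 - 910)/(-20172 - 25*63*224) = 4306/(-20172 - 352800) = 4306/(-372972) = 4306*(-1/372972) = -2153/186486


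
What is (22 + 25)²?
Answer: 2209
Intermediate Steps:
(22 + 25)² = 47² = 2209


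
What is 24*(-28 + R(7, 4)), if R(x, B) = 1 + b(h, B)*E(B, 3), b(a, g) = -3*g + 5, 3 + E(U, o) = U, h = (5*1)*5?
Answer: -816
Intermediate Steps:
h = 25 (h = 5*5 = 25)
E(U, o) = -3 + U
b(a, g) = 5 - 3*g
R(x, B) = 1 + (-3 + B)*(5 - 3*B) (R(x, B) = 1 + (5 - 3*B)*(-3 + B) = 1 + (-3 + B)*(5 - 3*B))
24*(-28 + R(7, 4)) = 24*(-28 + (1 - (-5 + 3*4)*(-3 + 4))) = 24*(-28 + (1 - 1*(-5 + 12)*1)) = 24*(-28 + (1 - 1*7*1)) = 24*(-28 + (1 - 7)) = 24*(-28 - 6) = 24*(-34) = -816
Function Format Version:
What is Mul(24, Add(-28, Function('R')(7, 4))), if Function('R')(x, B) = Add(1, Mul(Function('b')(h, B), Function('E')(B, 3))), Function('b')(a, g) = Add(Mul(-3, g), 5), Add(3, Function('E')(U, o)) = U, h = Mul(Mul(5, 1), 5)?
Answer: -816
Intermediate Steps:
h = 25 (h = Mul(5, 5) = 25)
Function('E')(U, o) = Add(-3, U)
Function('b')(a, g) = Add(5, Mul(-3, g))
Function('R')(x, B) = Add(1, Mul(Add(-3, B), Add(5, Mul(-3, B)))) (Function('R')(x, B) = Add(1, Mul(Add(5, Mul(-3, B)), Add(-3, B))) = Add(1, Mul(Add(-3, B), Add(5, Mul(-3, B)))))
Mul(24, Add(-28, Function('R')(7, 4))) = Mul(24, Add(-28, Add(1, Mul(-1, Add(-5, Mul(3, 4)), Add(-3, 4))))) = Mul(24, Add(-28, Add(1, Mul(-1, Add(-5, 12), 1)))) = Mul(24, Add(-28, Add(1, Mul(-1, 7, 1)))) = Mul(24, Add(-28, Add(1, -7))) = Mul(24, Add(-28, -6)) = Mul(24, -34) = -816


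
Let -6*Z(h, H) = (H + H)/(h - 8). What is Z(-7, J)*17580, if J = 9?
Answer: 3516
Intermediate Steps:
Z(h, H) = -H/(3*(-8 + h)) (Z(h, H) = -(H + H)/(6*(h - 8)) = -2*H/(6*(-8 + h)) = -H/(3*(-8 + h)))
Z(-7, J)*17580 = -1*9/(-24 + 3*(-7))*17580 = -1*9/(-24 - 21)*17580 = -1*9/(-45)*17580 = -1*9*(-1/45)*17580 = (⅕)*17580 = 3516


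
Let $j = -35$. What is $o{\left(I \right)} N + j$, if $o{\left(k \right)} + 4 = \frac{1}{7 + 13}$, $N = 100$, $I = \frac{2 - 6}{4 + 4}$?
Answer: $-430$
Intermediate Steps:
$I = - \frac{1}{2}$ ($I = - \frac{4}{8} = \left(-4\right) \frac{1}{8} = - \frac{1}{2} \approx -0.5$)
$o{\left(k \right)} = - \frac{79}{20}$ ($o{\left(k \right)} = -4 + \frac{1}{7 + 13} = -4 + \frac{1}{20} = - \frac{79}{20}$)
$o{\left(I \right)} N + j = \left(- \frac{79}{20}\right) 100 - 35 = -395 - 35 = -430$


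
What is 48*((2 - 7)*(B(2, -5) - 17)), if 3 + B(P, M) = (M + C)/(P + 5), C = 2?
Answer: 34320/7 ≈ 4902.9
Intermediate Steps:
B(P, M) = -3 + (2 + M)/(5 + P) (B(P, M) = -3 + (M + 2)/(P + 5) = -3 + (2 + M)/(5 + P))
48*((2 - 7)*(B(2, -5) - 17)) = 48*((2 - 7)*((-13 - 5 - 3*2)/(5 + 2) - 17)) = 48*(-5*((-13 - 5 - 6)/7 - 17)) = 48*(-5*((1/7)*(-24) - 17)) = 48*(-5*(-24/7 - 17)) = 48*(-5*(-143/7)) = 48*(715/7) = 34320/7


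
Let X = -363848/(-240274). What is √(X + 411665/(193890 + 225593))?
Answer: 7*√129351926224986949263/50395429171 ≈ 1.5798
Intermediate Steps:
X = 181924/120137 (X = -363848*(-1/240274) = 181924/120137 ≈ 1.5143)
√(X + 411665/(193890 + 225593)) = √(181924/120137 + 411665/(193890 + 225593)) = √(181924/120137 + 411665/419483) = √(125770223397/50395429171) = 7*√129351926224986949263/50395429171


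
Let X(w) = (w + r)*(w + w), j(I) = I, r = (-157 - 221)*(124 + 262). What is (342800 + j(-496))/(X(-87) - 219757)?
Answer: 342304/25183373 ≈ 0.013592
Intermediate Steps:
r = -145908 (r = -378*386 = -145908)
X(w) = 2*w*(-145908 + w) (X(w) = (w - 145908)*(w + w) = (-145908 + w)*(2*w) = 2*w*(-145908 + w))
(342800 + j(-496))/(X(-87) - 219757) = (342800 - 496)/(2*(-87)*(-145908 - 87) - 219757) = 342304/(2*(-87)*(-145995) - 219757) = 342304/(25403130 - 219757) = 342304/25183373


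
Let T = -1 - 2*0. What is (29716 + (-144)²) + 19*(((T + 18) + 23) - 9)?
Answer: 51041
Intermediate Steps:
T = -1 (T = -1 + 0 = -1)
(29716 + (-144)²) + 19*(((T + 18) + 23) - 9) = (29716 + (-144)²) + 19*(((-1 + 18) + 23) - 9) = (29716 + 20736) + 19*((17 + 23) - 9) = 50452 + 19*(40 - 9) = 50452 + 19*31 = 50452 + 589 = 51041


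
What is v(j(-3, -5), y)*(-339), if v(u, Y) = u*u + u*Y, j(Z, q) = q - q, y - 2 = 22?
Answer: 0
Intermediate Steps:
y = 24 (y = 2 + 22 = 24)
j(Z, q) = 0
v(u, Y) = u² + Y*u
v(j(-3, -5), y)*(-339) = (0*(24 + 0))*(-339) = (0*24)*(-339) = 0*(-339) = 0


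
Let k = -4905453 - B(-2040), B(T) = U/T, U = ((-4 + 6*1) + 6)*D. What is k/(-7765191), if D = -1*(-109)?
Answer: 1250890406/1980123705 ≈ 0.63172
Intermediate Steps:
D = 109
U = 872 (U = ((-4 + 6*1) + 6)*109 = ((-4 + 6) + 6)*109 = (2 + 6)*109 = 8*109 = 872)
B(T) = 872/T
k = -1250890406/255 (k = -4905453 - 872/(-2040) = -4905453 - 872*(-1)/2040 = -4905453 - 1*(-109/255) = -4905453 + 109/255 = -1250890406/255 ≈ -4.9055e+6)
k/(-7765191) = -1250890406/255/(-7765191) = -1250890406/255*(-1/7765191) = 1250890406/1980123705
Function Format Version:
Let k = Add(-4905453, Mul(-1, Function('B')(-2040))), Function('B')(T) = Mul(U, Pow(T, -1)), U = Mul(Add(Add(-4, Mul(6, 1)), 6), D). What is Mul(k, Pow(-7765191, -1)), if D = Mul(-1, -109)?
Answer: Rational(1250890406, 1980123705) ≈ 0.63172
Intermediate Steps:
D = 109
U = 872 (U = Mul(Add(Add(-4, Mul(6, 1)), 6), 109) = Mul(Add(Add(-4, 6), 6), 109) = Mul(Add(2, 6), 109) = Mul(8, 109) = 872)
Function('B')(T) = Mul(872, Pow(T, -1))
k = Rational(-1250890406, 255) (k = Add(-4905453, Mul(-1, Mul(872, Pow(-2040, -1)))) = Add(-4905453, Mul(-1, Mul(872, Rational(-1, 2040)))) = Add(-4905453, Mul(-1, Rational(-109, 255))) = Add(-4905453, Rational(109, 255)) = Rational(-1250890406, 255) ≈ -4.9055e+6)
Mul(k, Pow(-7765191, -1)) = Mul(Rational(-1250890406, 255), Pow(-7765191, -1)) = Mul(Rational(-1250890406, 255), Rational(-1, 7765191)) = Rational(1250890406, 1980123705)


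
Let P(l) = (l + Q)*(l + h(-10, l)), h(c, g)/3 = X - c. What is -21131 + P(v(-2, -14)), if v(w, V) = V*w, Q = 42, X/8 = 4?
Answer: -10351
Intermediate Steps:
X = 32 (X = 8*4 = 32)
h(c, g) = 96 - 3*c (h(c, g) = 3*(32 - c) = 96 - 3*c)
P(l) = (42 + l)*(126 + l) (P(l) = (l + 42)*(l + (96 - 3*(-10))) = (42 + l)*(l + (96 + 30)) = (42 + l)*(l + 126) = (42 + l)*(126 + l))
-21131 + P(v(-2, -14)) = -21131 + (5292 + (-14*(-2))² + 168*(-14*(-2))) = -21131 + (5292 + 28² + 168*28) = -21131 + (5292 + 784 + 4704) = -21131 + 10780 = -10351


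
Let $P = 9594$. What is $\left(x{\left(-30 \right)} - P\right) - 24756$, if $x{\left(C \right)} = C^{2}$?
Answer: $-33450$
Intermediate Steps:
$\left(x{\left(-30 \right)} - P\right) - 24756 = \left(\left(-30\right)^{2} - 9594\right) - 24756 = \left(900 - 9594\right) - 24756 = -8694 - 24756 = -33450$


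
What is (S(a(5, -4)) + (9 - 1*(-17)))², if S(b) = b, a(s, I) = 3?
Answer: 841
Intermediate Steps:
(S(a(5, -4)) + (9 - 1*(-17)))² = (3 + (9 - 1*(-17)))² = (3 + (9 + 17))² = (3 + 26)² = 29² = 841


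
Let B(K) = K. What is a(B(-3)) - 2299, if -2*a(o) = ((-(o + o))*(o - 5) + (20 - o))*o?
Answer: -4673/2 ≈ -2336.5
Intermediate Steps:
a(o) = -o*(20 - o - 2*o*(-5 + o))/2 (a(o) = -((-(o + o))*(o - 5) + (20 - o))*o/2 = -((-2*o)*(-5 + o) + (20 - o))*o/2 = -(-2*o*(-5 + o) + (20 - o))*o/2 = -(20 - o - 2*o*(-5 + o))*o/2 = -o*(20 - o - 2*o*(-5 + o))/2)
a(B(-3)) - 2299 = (1/2)*(-3)*(-20 - 9*(-3) + 2*(-3)**2) - 2299 = (1/2)*(-3)*(-20 + 27 + 2*9) - 2299 = (1/2)*(-3)*(-20 + 27 + 18) - 2299 = (1/2)*(-3)*25 - 2299 = -75/2 - 2299 = -4673/2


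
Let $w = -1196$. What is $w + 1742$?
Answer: $546$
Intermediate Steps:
$w + 1742 = -1196 + 1742 = 546$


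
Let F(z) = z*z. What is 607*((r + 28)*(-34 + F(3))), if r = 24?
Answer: -789100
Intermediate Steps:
F(z) = z²
607*((r + 28)*(-34 + F(3))) = 607*((24 + 28)*(-34 + 3²)) = 607*(52*(-34 + 9)) = 607*(52*(-25)) = 607*(-1300) = -789100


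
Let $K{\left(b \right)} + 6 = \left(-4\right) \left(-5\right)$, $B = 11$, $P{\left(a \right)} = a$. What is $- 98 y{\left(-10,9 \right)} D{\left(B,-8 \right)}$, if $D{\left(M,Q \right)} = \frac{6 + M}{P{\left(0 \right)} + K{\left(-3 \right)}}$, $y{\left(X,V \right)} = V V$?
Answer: $-9639$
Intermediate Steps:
$y{\left(X,V \right)} = V^{2}$
$K{\left(b \right)} = 14$ ($K{\left(b \right)} = -6 - -20 = -6 + 20 = 14$)
$D{\left(M,Q \right)} = \frac{3}{7} + \frac{M}{14}$ ($D{\left(M,Q \right)} = \frac{6 + M}{0 + 14} = \frac{6 + M}{14} = \left(6 + M\right) \frac{1}{14} = \frac{3}{7} + \frac{M}{14}$)
$- 98 y{\left(-10,9 \right)} D{\left(B,-8 \right)} = - 98 \cdot 9^{2} \left(\frac{3}{7} + \frac{1}{14} \cdot 11\right) = \left(-98\right) 81 \left(\frac{3}{7} + \frac{11}{14}\right) = \left(-7938\right) \frac{17}{14} = -9639$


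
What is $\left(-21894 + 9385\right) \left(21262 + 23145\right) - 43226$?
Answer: $-555530389$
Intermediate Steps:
$\left(-21894 + 9385\right) \left(21262 + 23145\right) - 43226 = \left(-12509\right) 44407 - 43226 = -555487163 - 43226 = -555530389$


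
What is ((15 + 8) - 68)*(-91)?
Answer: 4095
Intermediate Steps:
((15 + 8) - 68)*(-91) = (23 - 68)*(-91) = -45*(-91) = 4095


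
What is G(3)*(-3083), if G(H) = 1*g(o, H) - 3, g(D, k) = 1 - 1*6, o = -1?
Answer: 24664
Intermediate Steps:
g(D, k) = -5 (g(D, k) = 1 - 6 = -5)
G(H) = -8 (G(H) = 1*(-5) - 3 = -5 - 3 = -8)
G(3)*(-3083) = -8*(-3083) = 24664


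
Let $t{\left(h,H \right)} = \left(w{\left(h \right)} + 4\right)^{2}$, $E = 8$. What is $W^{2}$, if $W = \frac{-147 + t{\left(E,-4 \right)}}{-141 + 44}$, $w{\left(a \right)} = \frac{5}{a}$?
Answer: $\frac{64625521}{38539264} \approx 1.6769$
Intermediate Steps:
$t{\left(h,H \right)} = \left(4 + \frac{5}{h}\right)^{2}$ ($t{\left(h,H \right)} = \left(\frac{5}{h} + 4\right)^{2} = \left(4 + \frac{5}{h}\right)^{2}$)
$W = \frac{8039}{6208}$ ($W = \frac{-147 + \frac{\left(5 + 4 \cdot 8\right)^{2}}{64}}{-141 + 44} = \frac{-147 + \frac{\left(5 + 32\right)^{2}}{64}}{-97} = \left(-147 + \frac{37^{2}}{64}\right) \left(- \frac{1}{97}\right) = \left(-147 + \frac{1}{64} \cdot 1369\right) \left(- \frac{1}{97}\right) = \left(-147 + \frac{1369}{64}\right) \left(- \frac{1}{97}\right) = \left(- \frac{8039}{64}\right) \left(- \frac{1}{97}\right) = \frac{8039}{6208} \approx 1.2949$)
$W^{2} = \left(\frac{8039}{6208}\right)^{2} = \frac{64625521}{38539264}$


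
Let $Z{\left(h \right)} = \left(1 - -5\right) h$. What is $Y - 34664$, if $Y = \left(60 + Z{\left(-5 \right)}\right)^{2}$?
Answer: $-33764$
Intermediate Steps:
$Z{\left(h \right)} = 6 h$ ($Z{\left(h \right)} = \left(1 + 5\right) h = 6 h$)
$Y = 900$ ($Y = \left(60 + 6 \left(-5\right)\right)^{2} = \left(60 - 30\right)^{2} = 30^{2} = 900$)
$Y - 34664 = 900 - 34664 = -33764$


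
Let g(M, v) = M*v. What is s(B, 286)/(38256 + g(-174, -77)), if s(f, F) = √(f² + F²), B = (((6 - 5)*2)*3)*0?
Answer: 143/25827 ≈ 0.0055368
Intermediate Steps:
B = 0 (B = ((1*2)*3)*0 = (2*3)*0 = 6*0 = 0)
s(f, F) = √(F² + f²)
s(B, 286)/(38256 + g(-174, -77)) = √(286² + 0²)/(38256 - 174*(-77)) = √(81796 + 0)/(38256 + 13398) = √81796/51654 = 286*(1/51654) = 143/25827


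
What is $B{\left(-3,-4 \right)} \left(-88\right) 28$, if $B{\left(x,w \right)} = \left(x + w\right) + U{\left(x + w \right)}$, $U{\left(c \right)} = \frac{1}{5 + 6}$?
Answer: $17024$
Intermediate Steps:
$U{\left(c \right)} = \frac{1}{11}$
$B{\left(x,w \right)} = \frac{1}{11} + w + x$ ($B{\left(x,w \right)} = \left(x + w\right) + \frac{1}{11} = \left(w + x\right) + \frac{1}{11} = \frac{1}{11} + w + x$)
$B{\left(-3,-4 \right)} \left(-88\right) 28 = \left(\frac{1}{11} - 4 - 3\right) \left(-88\right) 28 = \left(- \frac{76}{11}\right) \left(-88\right) 28 = 608 \cdot 28 = 17024$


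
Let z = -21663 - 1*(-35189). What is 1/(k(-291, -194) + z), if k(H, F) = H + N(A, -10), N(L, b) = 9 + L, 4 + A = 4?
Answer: 1/13244 ≈ 7.5506e-5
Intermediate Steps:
A = 0 (A = -4 + 4 = 0)
k(H, F) = 9 + H (k(H, F) = H + (9 + 0) = H + 9 = 9 + H)
z = 13526 (z = -21663 + 35189 = 13526)
1/(k(-291, -194) + z) = 1/((9 - 291) + 13526) = 1/(-282 + 13526) = 1/13244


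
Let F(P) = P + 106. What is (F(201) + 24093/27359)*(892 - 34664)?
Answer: -284471890232/27359 ≈ -1.0398e+7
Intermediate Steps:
F(P) = 106 + P
(F(201) + 24093/27359)*(892 - 34664) = ((106 + 201) + 24093/27359)*(892 - 34664) = (307 + 24093*(1/27359))*(-33772) = (307 + 24093/27359)*(-33772) = (8423306/27359)*(-33772) = -284471890232/27359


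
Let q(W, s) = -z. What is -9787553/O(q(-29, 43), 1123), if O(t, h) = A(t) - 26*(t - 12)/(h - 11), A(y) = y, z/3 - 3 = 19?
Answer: 2720939734/17841 ≈ 1.5251e+5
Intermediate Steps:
z = 66 (z = 9 + 3*19 = 9 + 57 = 66)
q(W, s) = -66 (q(W, s) = -1*66 = -66)
O(t, h) = t - 26*(-12 + t)/(-11 + h) (O(t, h) = t - 26*(t - 12)/(h - 11) = t - 26*(-12 + t)/(-11 + h))
-9787553/O(q(-29, 43), 1123) = -9787553*(-11 + 1123)/(312 - 37*(-66) + 1123*(-66)) = -9787553*1112/(312 + 2442 - 74118) = -9787553/((1/1112)*(-71364)) = -9787553/(-17841/278) = -9787553*(-278/17841) = 2720939734/17841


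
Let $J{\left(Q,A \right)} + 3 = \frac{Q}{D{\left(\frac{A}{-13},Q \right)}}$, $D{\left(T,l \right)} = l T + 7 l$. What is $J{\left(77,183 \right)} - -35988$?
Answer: $\frac{3310607}{92} \approx 35985.0$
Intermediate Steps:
$D{\left(T,l \right)} = 7 l + T l$ ($D{\left(T,l \right)} = T l + 7 l = 7 l + T l$)
$J{\left(Q,A \right)} = -3 + \frac{1}{7 - \frac{A}{13}}$ ($J{\left(Q,A \right)} = -3 + \frac{Q}{Q \left(7 + \frac{A}{-13}\right)} = -3 + \frac{Q}{Q \left(7 + A \left(- \frac{1}{13}\right)\right)} = -3 + \frac{Q}{Q \left(7 - \frac{A}{13}\right)} = -3 + Q \frac{1}{Q \left(7 - \frac{A}{13}\right)} = -3 + \frac{1}{7 - \frac{A}{13}}$)
$J{\left(77,183 \right)} - -35988 = \frac{260 - 549}{-91 + 183} - -35988 = \frac{260 - 549}{92} + 35988 = \frac{1}{92} \left(-289\right) + 35988 = - \frac{289}{92} + 35988 = \frac{3310607}{92}$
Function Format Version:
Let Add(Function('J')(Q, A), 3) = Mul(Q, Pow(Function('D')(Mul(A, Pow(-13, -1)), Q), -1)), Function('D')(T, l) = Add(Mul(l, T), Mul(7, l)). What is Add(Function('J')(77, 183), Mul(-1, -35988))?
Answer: Rational(3310607, 92) ≈ 35985.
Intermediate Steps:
Function('D')(T, l) = Add(Mul(7, l), Mul(T, l)) (Function('D')(T, l) = Add(Mul(T, l), Mul(7, l)) = Add(Mul(7, l), Mul(T, l)))
Function('J')(Q, A) = Add(-3, Pow(Add(7, Mul(Rational(-1, 13), A)), -1)) (Function('J')(Q, A) = Add(-3, Mul(Q, Pow(Mul(Q, Add(7, Mul(A, Pow(-13, -1)))), -1))) = Add(-3, Mul(Q, Pow(Mul(Q, Add(7, Mul(A, Rational(-1, 13)))), -1))) = Add(-3, Mul(Q, Pow(Mul(Q, Add(7, Mul(Rational(-1, 13), A))), -1))) = Add(-3, Mul(Q, Mul(Pow(Q, -1), Pow(Add(7, Mul(Rational(-1, 13), A)), -1)))) = Add(-3, Pow(Add(7, Mul(Rational(-1, 13), A)), -1)))
Add(Function('J')(77, 183), Mul(-1, -35988)) = Add(Mul(Pow(Add(-91, 183), -1), Add(260, Mul(-3, 183))), Mul(-1, -35988)) = Add(Mul(Pow(92, -1), Add(260, -549)), 35988) = Add(Mul(Rational(1, 92), -289), 35988) = Add(Rational(-289, 92), 35988) = Rational(3310607, 92)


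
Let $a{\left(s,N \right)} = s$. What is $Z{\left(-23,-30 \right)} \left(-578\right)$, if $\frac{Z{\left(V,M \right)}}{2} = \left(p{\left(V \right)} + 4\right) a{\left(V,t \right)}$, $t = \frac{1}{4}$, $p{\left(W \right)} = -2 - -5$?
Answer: $186116$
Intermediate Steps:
$p{\left(W \right)} = 3$ ($p{\left(W \right)} = -2 + 5 = 3$)
$t = \frac{1}{4} \approx 0.25$
$Z{\left(V,M \right)} = 14 V$ ($Z{\left(V,M \right)} = 2 \left(3 + 4\right) V = 2 \cdot 7 V = 14 V$)
$Z{\left(-23,-30 \right)} \left(-578\right) = 14 \left(-23\right) \left(-578\right) = \left(-322\right) \left(-578\right) = 186116$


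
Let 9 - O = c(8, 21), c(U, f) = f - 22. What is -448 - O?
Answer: -458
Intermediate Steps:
c(U, f) = -22 + f
O = 10 (O = 9 - (-22 + 21) = 9 - 1*(-1) = 9 + 1 = 10)
-448 - O = -448 - 1*10 = -448 - 10 = -458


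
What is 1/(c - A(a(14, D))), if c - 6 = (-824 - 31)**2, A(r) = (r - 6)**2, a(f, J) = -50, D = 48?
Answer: 1/727895 ≈ 1.3738e-6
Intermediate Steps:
A(r) = (-6 + r)**2
c = 731031 (c = 6 + (-824 - 31)**2 = 6 + (-855)**2 = 6 + 731025 = 731031)
1/(c - A(a(14, D))) = 1/(731031 - (-6 - 50)**2) = 1/(731031 - 1*(-56)**2) = 1/(731031 - 1*3136) = 1/(731031 - 3136) = 1/727895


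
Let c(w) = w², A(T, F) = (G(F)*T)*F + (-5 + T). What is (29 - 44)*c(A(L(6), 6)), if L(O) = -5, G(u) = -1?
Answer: -6000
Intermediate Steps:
A(T, F) = -5 + T - F*T (A(T, F) = (-T)*F + (-5 + T) = -F*T + (-5 + T) = -5 + T - F*T)
(29 - 44)*c(A(L(6), 6)) = (29 - 44)*(-5 - 5 - 1*6*(-5))² = -15*(-5 - 5 + 30)² = -15*20² = -15*400 = -6000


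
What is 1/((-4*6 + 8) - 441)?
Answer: -1/457 ≈ -0.0021882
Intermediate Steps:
1/((-4*6 + 8) - 441) = 1/((-24 + 8) - 441) = 1/(-16 - 441) = 1/(-457) = -1/457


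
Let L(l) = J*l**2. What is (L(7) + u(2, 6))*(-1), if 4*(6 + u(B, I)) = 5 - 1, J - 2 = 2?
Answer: -191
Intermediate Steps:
J = 4 (J = 2 + 2 = 4)
u(B, I) = -5 (u(B, I) = -6 + (5 - 1)/4 = -6 + (1/4)*4 = -6 + 1 = -5)
L(l) = 4*l**2
(L(7) + u(2, 6))*(-1) = (4*7**2 - 5)*(-1) = (4*49 - 5)*(-1) = (196 - 5)*(-1) = 191*(-1) = -191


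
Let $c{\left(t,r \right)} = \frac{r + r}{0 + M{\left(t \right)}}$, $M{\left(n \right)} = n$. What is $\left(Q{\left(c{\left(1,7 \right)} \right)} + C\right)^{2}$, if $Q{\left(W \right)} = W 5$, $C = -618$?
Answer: $300304$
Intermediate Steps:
$c{\left(t,r \right)} = \frac{2 r}{t}$ ($c{\left(t,r \right)} = \frac{r + r}{0 + t} = \frac{2 r}{t}$)
$Q{\left(W \right)} = 5 W$
$\left(Q{\left(c{\left(1,7 \right)} \right)} + C\right)^{2} = \left(5 \cdot 2 \cdot 7 \cdot 1^{-1} - 618\right)^{2} = \left(5 \cdot 2 \cdot 7 \cdot 1 - 618\right)^{2} = \left(5 \cdot 14 - 618\right)^{2} = \left(70 - 618\right)^{2} = \left(-548\right)^{2} = 300304$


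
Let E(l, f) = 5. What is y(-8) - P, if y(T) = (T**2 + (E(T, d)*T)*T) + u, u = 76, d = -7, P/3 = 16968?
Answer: -50444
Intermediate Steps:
P = 50904 (P = 3*16968 = 50904)
y(T) = 76 + 6*T**2 (y(T) = (T**2 + (5*T)*T) + 76 = (T**2 + 5*T**2) + 76 = 6*T**2 + 76 = 76 + 6*T**2)
y(-8) - P = (76 + 6*(-8)**2) - 1*50904 = (76 + 6*64) - 50904 = (76 + 384) - 50904 = 460 - 50904 = -50444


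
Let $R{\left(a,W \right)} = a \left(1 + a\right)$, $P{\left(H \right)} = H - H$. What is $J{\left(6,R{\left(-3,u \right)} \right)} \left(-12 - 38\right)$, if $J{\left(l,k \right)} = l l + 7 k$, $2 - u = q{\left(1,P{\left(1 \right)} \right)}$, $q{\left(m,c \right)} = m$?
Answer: $-3900$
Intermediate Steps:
$P{\left(H \right)} = 0$
$u = 1$ ($u = 2 - 1 = 1$)
$J{\left(l,k \right)} = l^{2} + 7 k$
$J{\left(6,R{\left(-3,u \right)} \right)} \left(-12 - 38\right) = \left(6^{2} + 7 \left(- 3 \left(1 - 3\right)\right)\right) \left(-12 - 38\right) = \left(36 + 7 \left(\left(-3\right) \left(-2\right)\right)\right) \left(-50\right) = \left(36 + 7 \cdot 6\right) \left(-50\right) = \left(36 + 42\right) \left(-50\right) = 78 \left(-50\right) = -3900$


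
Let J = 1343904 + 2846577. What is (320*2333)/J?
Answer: 746560/4190481 ≈ 0.17816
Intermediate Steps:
J = 4190481
(320*2333)/J = (320*2333)/4190481 = 746560*(1/4190481) = 746560/4190481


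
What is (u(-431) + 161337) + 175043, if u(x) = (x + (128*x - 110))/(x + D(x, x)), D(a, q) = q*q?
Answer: 62341249691/185330 ≈ 3.3638e+5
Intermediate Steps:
D(a, q) = q²
u(x) = (-110 + 129*x)/(x + x²) (u(x) = (x + (128*x - 110))/(x + x²) = (x + (-110 + 128*x))/(x + x²) = (-110 + 129*x)/(x + x²))
(u(-431) + 161337) + 175043 = ((-110 + 129*(-431))/((-431)*(1 - 431)) + 161337) + 175043 = (-1/431*(-110 - 55599)/(-430) + 161337) + 175043 = (-1/431*(-1/430)*(-55709) + 161337) + 175043 = (-55709/185330 + 161337) + 175043 = 29900530501/185330 + 175043 = 62341249691/185330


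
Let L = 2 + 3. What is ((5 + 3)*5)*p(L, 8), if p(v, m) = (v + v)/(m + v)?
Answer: 400/13 ≈ 30.769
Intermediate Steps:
L = 5
p(v, m) = 2*v/(m + v) (p(v, m) = (2*v)/(m + v) = 2*v/(m + v))
((5 + 3)*5)*p(L, 8) = ((5 + 3)*5)*(2*5/(8 + 5)) = (8*5)*(2*5/13) = 40*(2*5*(1/13)) = 40*(10/13) = 400/13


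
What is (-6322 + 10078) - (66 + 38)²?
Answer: -7060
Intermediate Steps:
(-6322 + 10078) - (66 + 38)² = 3756 - 1*104² = 3756 - 1*10816 = 3756 - 10816 = -7060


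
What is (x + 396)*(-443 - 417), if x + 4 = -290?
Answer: -87720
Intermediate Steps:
x = -294 (x = -4 - 290 = -294)
(x + 396)*(-443 - 417) = (-294 + 396)*(-443 - 417) = 102*(-860) = -87720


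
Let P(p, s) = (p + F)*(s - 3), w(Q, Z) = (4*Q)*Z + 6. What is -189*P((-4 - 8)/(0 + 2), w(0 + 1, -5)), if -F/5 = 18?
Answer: -308448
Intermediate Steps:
F = -90 (F = -5*18 = -90)
w(Q, Z) = 6 + 4*Q*Z (w(Q, Z) = 4*Q*Z + 6 = 6 + 4*Q*Z)
P(p, s) = (-90 + p)*(-3 + s) (P(p, s) = (p - 90)*(s - 3) = (-90 + p)*(-3 + s))
-189*P((-4 - 8)/(0 + 2), w(0 + 1, -5)) = -189*(270 - 90*(6 + 4*(0 + 1)*(-5)) - 3*(-4 - 8)/(0 + 2) + ((-4 - 8)/(0 + 2))*(6 + 4*(0 + 1)*(-5))) = -189*(270 - 90*(6 + 4*1*(-5)) - (-36)/2 + (-12/2)*(6 + 4*1*(-5))) = -189*(270 - 90*(6 - 20) - (-36)/2 + (-12*½)*(6 - 20)) = -189*(270 - 90*(-14) - 3*(-6) - 6*(-14)) = -189*(270 + 1260 + 18 + 84) = -189*1632 = -308448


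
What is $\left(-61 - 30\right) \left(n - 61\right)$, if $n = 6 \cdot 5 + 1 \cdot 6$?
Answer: $2275$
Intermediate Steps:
$n = 36$ ($n = 30 + 6 = 36$)
$\left(-61 - 30\right) \left(n - 61\right) = \left(-61 - 30\right) \left(36 - 61\right) = \left(-91\right) \left(-25\right) = 2275$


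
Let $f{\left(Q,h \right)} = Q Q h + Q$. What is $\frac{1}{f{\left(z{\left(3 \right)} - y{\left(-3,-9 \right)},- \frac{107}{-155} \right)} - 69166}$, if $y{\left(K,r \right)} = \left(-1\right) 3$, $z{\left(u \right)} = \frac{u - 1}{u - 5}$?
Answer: $- \frac{155}{10719992} \approx -1.4459 \cdot 10^{-5}$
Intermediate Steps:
$z{\left(u \right)} = \frac{-1 + u}{-5 + u}$
$y{\left(K,r \right)} = -3$
$f{\left(Q,h \right)} = Q + h Q^{2}$ ($f{\left(Q,h \right)} = Q^{2} h + Q = h Q^{2} + Q = Q + h Q^{2}$)
$\frac{1}{f{\left(z{\left(3 \right)} - y{\left(-3,-9 \right)},- \frac{107}{-155} \right)} - 69166} = \frac{1}{\left(\frac{-1 + 3}{-5 + 3} - -3\right) \left(1 + \left(\frac{-1 + 3}{-5 + 3} - -3\right) \left(- \frac{107}{-155}\right)\right) - 69166} = \frac{1}{\left(\frac{1}{-2} \cdot 2 + 3\right) \left(1 + \left(\frac{1}{-2} \cdot 2 + 3\right) \left(\left(-107\right) \left(- \frac{1}{155}\right)\right)\right) - 69166} = \frac{1}{\left(\left(- \frac{1}{2}\right) 2 + 3\right) \left(1 + \left(\left(- \frac{1}{2}\right) 2 + 3\right) \frac{107}{155}\right) - 69166} = \frac{1}{\left(-1 + 3\right) \left(1 + \left(-1 + 3\right) \frac{107}{155}\right) - 69166} = \frac{1}{2 \left(1 + 2 \cdot \frac{107}{155}\right) - 69166} = \frac{1}{2 \left(1 + \frac{214}{155}\right) - 69166} = \frac{1}{2 \cdot \frac{369}{155} - 69166} = \frac{1}{\frac{738}{155} - 69166} = \frac{1}{- \frac{10719992}{155}} = - \frac{155}{10719992}$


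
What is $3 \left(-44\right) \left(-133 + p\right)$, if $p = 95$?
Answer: $5016$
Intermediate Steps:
$3 \left(-44\right) \left(-133 + p\right) = 3 \left(-44\right) \left(-133 + 95\right) = \left(-132\right) \left(-38\right) = 5016$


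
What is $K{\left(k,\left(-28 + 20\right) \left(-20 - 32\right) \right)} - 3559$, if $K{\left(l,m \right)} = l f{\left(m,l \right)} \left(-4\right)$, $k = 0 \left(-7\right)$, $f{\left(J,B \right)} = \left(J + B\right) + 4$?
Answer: $-3559$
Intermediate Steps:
$f{\left(J,B \right)} = 4 + B + J$ ($f{\left(J,B \right)} = \left(B + J\right) + 4 = 4 + B + J$)
$k = 0$
$K{\left(l,m \right)} = - 4 l \left(4 + l + m\right)$ ($K{\left(l,m \right)} = l \left(4 + l + m\right) \left(-4\right) = - 4 l \left(4 + l + m\right)$)
$K{\left(k,\left(-28 + 20\right) \left(-20 - 32\right) \right)} - 3559 = \left(-4\right) 0 \left(4 + 0 + \left(-28 + 20\right) \left(-20 - 32\right)\right) - 3559 = \left(-4\right) 0 \left(4 + 0 - -416\right) - 3559 = \left(-4\right) 0 \left(4 + 0 + 416\right) - 3559 = \left(-4\right) 0 \cdot 420 - 3559 = 0 - 3559 = -3559$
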